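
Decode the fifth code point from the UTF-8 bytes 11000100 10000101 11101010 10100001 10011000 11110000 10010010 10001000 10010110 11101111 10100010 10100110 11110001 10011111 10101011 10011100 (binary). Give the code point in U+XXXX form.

U+5FADC

Offset 0: leading byte 0xC4 = 11000100 → 2-byte char #1 = C4 85.
Offset 2: leading byte 0xEA = 11101010 → 3-byte char #2 = EA A1 98.
Offset 5: leading byte 0xF0 = 11110000 → 4-byte char #3 = F0 92 88 96.
Offset 9: leading byte 0xEF = 11101111 → 3-byte char #4 = EF A2 A6.
Offset 12: leading byte 0xF1 = 11110001 → 4-byte char #5 = F1 9F AB 9C.
Leading byte 0xF1 = 11110001 matches 11110xxx → 4-byte sequence.
Byte 1: 0xF1 = 11110001, payload 001 (3 bits).
Byte 2: 0x9F = 10011111 (10xxxxxx ✓), payload 011111.
Byte 3: 0xAB = 10101011 (10xxxxxx ✓), payload 101011.
Byte 4: 0x9C = 10011100 (10xxxxxx ✓), payload 011100.
Concatenate: 001011111101011011100 = 0x5FADC (21 bits → U+5FADC).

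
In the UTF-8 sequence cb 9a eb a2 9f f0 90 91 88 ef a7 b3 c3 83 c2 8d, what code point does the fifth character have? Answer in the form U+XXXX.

U+00C3

Offset 0: leading byte 0xCB = 11001011 → 2-byte char #1 = CB 9A.
Offset 2: leading byte 0xEB = 11101011 → 3-byte char #2 = EB A2 9F.
Offset 5: leading byte 0xF0 = 11110000 → 4-byte char #3 = F0 90 91 88.
Offset 9: leading byte 0xEF = 11101111 → 3-byte char #4 = EF A7 B3.
Offset 12: leading byte 0xC3 = 11000011 → 2-byte char #5 = C3 83.
Leading byte 0xC3 = 11000011 matches 110xxxxx → 2-byte sequence.
Byte 1: 0xC3 = 11000011, payload 00011 (5 bits).
Byte 2: 0x83 = 10000011 (10xxxxxx ✓), payload 000011.
Concatenate: 00011000011 = 0xC3 (11 bits → U+00C3).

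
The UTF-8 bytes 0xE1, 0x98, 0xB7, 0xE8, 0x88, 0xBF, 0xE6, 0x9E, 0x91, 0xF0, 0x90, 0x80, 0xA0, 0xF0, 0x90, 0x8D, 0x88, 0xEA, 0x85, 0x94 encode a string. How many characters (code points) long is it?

Byte at offset 0: 0xE1 = 11100001 → 3-byte char (#1). Advance 3.
Byte at offset 3: 0xE8 = 11101000 → 3-byte char (#2). Advance 3.
Byte at offset 6: 0xE6 = 11100110 → 3-byte char (#3). Advance 3.
Byte at offset 9: 0xF0 = 11110000 → 4-byte char (#4). Advance 4.
Byte at offset 13: 0xF0 = 11110000 → 4-byte char (#5). Advance 4.
Byte at offset 17: 0xEA = 11101010 → 3-byte char (#6). Advance 3.
Reached end at offset 20 after 6 code points.

6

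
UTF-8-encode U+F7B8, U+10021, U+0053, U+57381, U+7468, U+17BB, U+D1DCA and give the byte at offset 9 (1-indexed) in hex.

1-indexed offset 9 is 0-indexed offset 8.
U+F7B8 → 3-byte form EF 9E B8 at offsets 0–2.
U+10021 → 4-byte form F0 90 80 A1 at offsets 3–6.
U+0053 → 1-byte form 53 at offsets 7–7.
U+57381 → 4-byte form F1 97 8E 81 at offsets 8–11.
Offset 8 falls in char 4's range; it's byte 1 of F1 97 8E 81 = 0xF1.

0xF1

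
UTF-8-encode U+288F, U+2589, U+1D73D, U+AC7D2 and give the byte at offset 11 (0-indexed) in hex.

0xAC

U+288F → 3-byte form E2 A2 8F at offsets 0–2.
U+2589 → 3-byte form E2 96 89 at offsets 3–5.
U+1D73D → 4-byte form F0 9D 9C BD at offsets 6–9.
U+AC7D2 → 4-byte form F2 AC 9F 92 at offsets 10–13.
Offset 11 falls in char 4's range; it's byte 2 of F2 AC 9F 92 = 0xAC.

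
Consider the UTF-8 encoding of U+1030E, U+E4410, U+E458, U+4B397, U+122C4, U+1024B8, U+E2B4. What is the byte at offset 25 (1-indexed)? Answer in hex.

1-indexed offset 25 is 0-indexed offset 24.
U+1030E → 4-byte form F0 90 8C 8E at offsets 0–3.
U+E4410 → 4-byte form F3 A4 90 90 at offsets 4–7.
U+E458 → 3-byte form EE 91 98 at offsets 8–10.
U+4B397 → 4-byte form F1 8B 8E 97 at offsets 11–14.
U+122C4 → 4-byte form F0 92 8B 84 at offsets 15–18.
U+1024B8 → 4-byte form F4 82 92 B8 at offsets 19–22.
U+E2B4 → 3-byte form EE 8A B4 at offsets 23–25.
Offset 24 falls in char 7's range; it's byte 2 of EE 8A B4 = 0x8A.

0x8A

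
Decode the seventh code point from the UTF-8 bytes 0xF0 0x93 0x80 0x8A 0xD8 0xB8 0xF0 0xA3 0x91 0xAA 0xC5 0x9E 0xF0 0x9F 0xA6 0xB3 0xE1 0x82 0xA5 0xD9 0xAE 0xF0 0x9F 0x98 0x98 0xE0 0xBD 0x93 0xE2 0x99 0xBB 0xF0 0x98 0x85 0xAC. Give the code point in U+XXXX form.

Offset 0: leading byte 0xF0 = 11110000 → 4-byte char #1 = F0 93 80 8A.
Offset 4: leading byte 0xD8 = 11011000 → 2-byte char #2 = D8 B8.
Offset 6: leading byte 0xF0 = 11110000 → 4-byte char #3 = F0 A3 91 AA.
Offset 10: leading byte 0xC5 = 11000101 → 2-byte char #4 = C5 9E.
Offset 12: leading byte 0xF0 = 11110000 → 4-byte char #5 = F0 9F A6 B3.
Offset 16: leading byte 0xE1 = 11100001 → 3-byte char #6 = E1 82 A5.
Offset 19: leading byte 0xD9 = 11011001 → 2-byte char #7 = D9 AE.
Leading byte 0xD9 = 11011001 matches 110xxxxx → 2-byte sequence.
Byte 1: 0xD9 = 11011001, payload 11001 (5 bits).
Byte 2: 0xAE = 10101110 (10xxxxxx ✓), payload 101110.
Concatenate: 11001101110 = 0x66E (11 bits → U+066E).

U+066E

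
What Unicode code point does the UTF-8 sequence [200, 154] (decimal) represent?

Leading byte 0xC8 = 11001000 matches 110xxxxx → 2-byte sequence.
Byte 1: 0xC8 = 11001000, payload 01000 (5 bits).
Byte 2: 0x9A = 10011010 (10xxxxxx ✓), payload 011010.
Concatenate: 01000011010 = 0x21A (11 bits → U+021A).

U+021A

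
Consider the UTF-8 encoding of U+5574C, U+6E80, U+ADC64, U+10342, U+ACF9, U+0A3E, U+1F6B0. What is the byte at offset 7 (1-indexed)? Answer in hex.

0x80

1-indexed offset 7 is 0-indexed offset 6.
U+5574C → 4-byte form F1 95 9D 8C at offsets 0–3.
U+6E80 → 3-byte form E6 BA 80 at offsets 4–6.
Offset 6 falls in char 2's range; it's byte 3 of E6 BA 80 = 0x80.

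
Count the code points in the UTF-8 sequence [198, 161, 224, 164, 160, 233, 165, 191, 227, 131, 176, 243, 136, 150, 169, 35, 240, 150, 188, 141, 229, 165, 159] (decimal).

8

Byte at offset 0: 0xC6 = 11000110 → 2-byte char (#1). Advance 2.
Byte at offset 2: 0xE0 = 11100000 → 3-byte char (#2). Advance 3.
Byte at offset 5: 0xE9 = 11101001 → 3-byte char (#3). Advance 3.
Byte at offset 8: 0xE3 = 11100011 → 3-byte char (#4). Advance 3.
Byte at offset 11: 0xF3 = 11110011 → 4-byte char (#5). Advance 4.
Byte at offset 15: 0x23 = 00100011 → 1-byte char (#6). Advance 1.
Byte at offset 16: 0xF0 = 11110000 → 4-byte char (#7). Advance 4.
Byte at offset 20: 0xE5 = 11100101 → 3-byte char (#8). Advance 3.
Reached end at offset 23 after 8 code points.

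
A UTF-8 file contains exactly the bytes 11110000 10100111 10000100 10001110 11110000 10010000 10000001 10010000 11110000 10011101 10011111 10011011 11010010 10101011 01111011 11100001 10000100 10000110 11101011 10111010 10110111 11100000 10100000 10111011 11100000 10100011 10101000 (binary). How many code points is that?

9

Byte at offset 0: 0xF0 = 11110000 → 4-byte char (#1). Advance 4.
Byte at offset 4: 0xF0 = 11110000 → 4-byte char (#2). Advance 4.
Byte at offset 8: 0xF0 = 11110000 → 4-byte char (#3). Advance 4.
Byte at offset 12: 0xD2 = 11010010 → 2-byte char (#4). Advance 2.
Byte at offset 14: 0x7B = 01111011 → 1-byte char (#5). Advance 1.
Byte at offset 15: 0xE1 = 11100001 → 3-byte char (#6). Advance 3.
Byte at offset 18: 0xEB = 11101011 → 3-byte char (#7). Advance 3.
Byte at offset 21: 0xE0 = 11100000 → 3-byte char (#8). Advance 3.
Byte at offset 24: 0xE0 = 11100000 → 3-byte char (#9). Advance 3.
Reached end at offset 27 after 9 code points.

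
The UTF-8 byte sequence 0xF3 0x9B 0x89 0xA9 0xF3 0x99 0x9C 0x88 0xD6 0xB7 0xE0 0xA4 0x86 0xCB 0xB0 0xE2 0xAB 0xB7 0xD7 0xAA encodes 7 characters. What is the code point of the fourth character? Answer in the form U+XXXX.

U+0906

Offset 0: leading byte 0xF3 = 11110011 → 4-byte char #1 = F3 9B 89 A9.
Offset 4: leading byte 0xF3 = 11110011 → 4-byte char #2 = F3 99 9C 88.
Offset 8: leading byte 0xD6 = 11010110 → 2-byte char #3 = D6 B7.
Offset 10: leading byte 0xE0 = 11100000 → 3-byte char #4 = E0 A4 86.
Leading byte 0xE0 = 11100000 matches 1110xxxx → 3-byte sequence.
Byte 1: 0xE0 = 11100000, payload 0000 (4 bits).
Byte 2: 0xA4 = 10100100 (10xxxxxx ✓), payload 100100.
Byte 3: 0x86 = 10000110 (10xxxxxx ✓), payload 000110.
Concatenate: 0000100100000110 = 0x906 (16 bits → U+0906).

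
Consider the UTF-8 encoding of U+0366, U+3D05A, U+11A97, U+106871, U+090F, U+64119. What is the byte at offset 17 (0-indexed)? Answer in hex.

U+0366 → 2-byte form CD A6 at offsets 0–1.
U+3D05A → 4-byte form F0 BD 81 9A at offsets 2–5.
U+11A97 → 4-byte form F0 91 AA 97 at offsets 6–9.
U+106871 → 4-byte form F4 86 A1 B1 at offsets 10–13.
U+090F → 3-byte form E0 A4 8F at offsets 14–16.
U+64119 → 4-byte form F1 A4 84 99 at offsets 17–20.
Offset 17 falls in char 6's range; it's byte 1 of F1 A4 84 99 = 0xF1.

0xF1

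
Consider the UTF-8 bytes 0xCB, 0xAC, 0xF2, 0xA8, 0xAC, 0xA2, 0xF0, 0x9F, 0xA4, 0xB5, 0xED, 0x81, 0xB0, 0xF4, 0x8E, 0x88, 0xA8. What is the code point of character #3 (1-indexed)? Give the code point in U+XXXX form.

U+1F935

Offset 0: leading byte 0xCB = 11001011 → 2-byte char #1 = CB AC.
Offset 2: leading byte 0xF2 = 11110010 → 4-byte char #2 = F2 A8 AC A2.
Offset 6: leading byte 0xF0 = 11110000 → 4-byte char #3 = F0 9F A4 B5.
Leading byte 0xF0 = 11110000 matches 11110xxx → 4-byte sequence.
Byte 1: 0xF0 = 11110000, payload 000 (3 bits).
Byte 2: 0x9F = 10011111 (10xxxxxx ✓), payload 011111.
Byte 3: 0xA4 = 10100100 (10xxxxxx ✓), payload 100100.
Byte 4: 0xB5 = 10110101 (10xxxxxx ✓), payload 110101.
Concatenate: 000011111100100110101 = 0x1F935 (21 bits → U+1F935).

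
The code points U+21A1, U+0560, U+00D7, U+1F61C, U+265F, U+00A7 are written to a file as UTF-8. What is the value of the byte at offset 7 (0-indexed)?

U+21A1 → 3-byte form E2 86 A1 at offsets 0–2.
U+0560 → 2-byte form D5 A0 at offsets 3–4.
U+00D7 → 2-byte form C3 97 at offsets 5–6.
U+1F61C → 4-byte form F0 9F 98 9C at offsets 7–10.
Offset 7 falls in char 4's range; it's byte 1 of F0 9F 98 9C = 0xF0.

0xF0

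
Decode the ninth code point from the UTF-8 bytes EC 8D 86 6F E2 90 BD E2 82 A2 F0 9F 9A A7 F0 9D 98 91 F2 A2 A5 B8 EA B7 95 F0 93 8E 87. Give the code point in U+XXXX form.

U+13387

Offset 0: leading byte 0xEC = 11101100 → 3-byte char #1 = EC 8D 86.
Offset 3: leading byte 0x6F = 01101111 → 1-byte char #2 = 6F.
Offset 4: leading byte 0xE2 = 11100010 → 3-byte char #3 = E2 90 BD.
Offset 7: leading byte 0xE2 = 11100010 → 3-byte char #4 = E2 82 A2.
Offset 10: leading byte 0xF0 = 11110000 → 4-byte char #5 = F0 9F 9A A7.
Offset 14: leading byte 0xF0 = 11110000 → 4-byte char #6 = F0 9D 98 91.
Offset 18: leading byte 0xF2 = 11110010 → 4-byte char #7 = F2 A2 A5 B8.
Offset 22: leading byte 0xEA = 11101010 → 3-byte char #8 = EA B7 95.
Offset 25: leading byte 0xF0 = 11110000 → 4-byte char #9 = F0 93 8E 87.
Leading byte 0xF0 = 11110000 matches 11110xxx → 4-byte sequence.
Byte 1: 0xF0 = 11110000, payload 000 (3 bits).
Byte 2: 0x93 = 10010011 (10xxxxxx ✓), payload 010011.
Byte 3: 0x8E = 10001110 (10xxxxxx ✓), payload 001110.
Byte 4: 0x87 = 10000111 (10xxxxxx ✓), payload 000111.
Concatenate: 000010011001110000111 = 0x13387 (21 bits → U+13387).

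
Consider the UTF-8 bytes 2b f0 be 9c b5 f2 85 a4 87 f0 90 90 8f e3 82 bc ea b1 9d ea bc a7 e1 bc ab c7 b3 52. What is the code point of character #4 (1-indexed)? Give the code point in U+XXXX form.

U+1040F

Offset 0: leading byte 0x2B = 00101011 → 1-byte char #1 = 2B.
Offset 1: leading byte 0xF0 = 11110000 → 4-byte char #2 = F0 BE 9C B5.
Offset 5: leading byte 0xF2 = 11110010 → 4-byte char #3 = F2 85 A4 87.
Offset 9: leading byte 0xF0 = 11110000 → 4-byte char #4 = F0 90 90 8F.
Leading byte 0xF0 = 11110000 matches 11110xxx → 4-byte sequence.
Byte 1: 0xF0 = 11110000, payload 000 (3 bits).
Byte 2: 0x90 = 10010000 (10xxxxxx ✓), payload 010000.
Byte 3: 0x90 = 10010000 (10xxxxxx ✓), payload 010000.
Byte 4: 0x8F = 10001111 (10xxxxxx ✓), payload 001111.
Concatenate: 000010000010000001111 = 0x1040F (21 bits → U+1040F).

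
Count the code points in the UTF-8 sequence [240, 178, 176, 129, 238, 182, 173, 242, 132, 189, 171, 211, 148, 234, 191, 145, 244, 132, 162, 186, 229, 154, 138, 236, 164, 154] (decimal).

8

Byte at offset 0: 0xF0 = 11110000 → 4-byte char (#1). Advance 4.
Byte at offset 4: 0xEE = 11101110 → 3-byte char (#2). Advance 3.
Byte at offset 7: 0xF2 = 11110010 → 4-byte char (#3). Advance 4.
Byte at offset 11: 0xD3 = 11010011 → 2-byte char (#4). Advance 2.
Byte at offset 13: 0xEA = 11101010 → 3-byte char (#5). Advance 3.
Byte at offset 16: 0xF4 = 11110100 → 4-byte char (#6). Advance 4.
Byte at offset 20: 0xE5 = 11100101 → 3-byte char (#7). Advance 3.
Byte at offset 23: 0xEC = 11101100 → 3-byte char (#8). Advance 3.
Reached end at offset 26 after 8 code points.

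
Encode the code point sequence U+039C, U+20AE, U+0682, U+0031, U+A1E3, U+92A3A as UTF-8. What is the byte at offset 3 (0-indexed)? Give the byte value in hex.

U+039C → 2-byte form CE 9C at offsets 0–1.
U+20AE → 3-byte form E2 82 AE at offsets 2–4.
Offset 3 falls in char 2's range; it's byte 2 of E2 82 AE = 0x82.

0x82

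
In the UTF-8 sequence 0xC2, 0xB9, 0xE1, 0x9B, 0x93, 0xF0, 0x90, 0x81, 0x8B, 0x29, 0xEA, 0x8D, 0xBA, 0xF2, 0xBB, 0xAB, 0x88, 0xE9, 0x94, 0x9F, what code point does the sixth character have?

Offset 0: leading byte 0xC2 = 11000010 → 2-byte char #1 = C2 B9.
Offset 2: leading byte 0xE1 = 11100001 → 3-byte char #2 = E1 9B 93.
Offset 5: leading byte 0xF0 = 11110000 → 4-byte char #3 = F0 90 81 8B.
Offset 9: leading byte 0x29 = 00101001 → 1-byte char #4 = 29.
Offset 10: leading byte 0xEA = 11101010 → 3-byte char #5 = EA 8D BA.
Offset 13: leading byte 0xF2 = 11110010 → 4-byte char #6 = F2 BB AB 88.
Leading byte 0xF2 = 11110010 matches 11110xxx → 4-byte sequence.
Byte 1: 0xF2 = 11110010, payload 010 (3 bits).
Byte 2: 0xBB = 10111011 (10xxxxxx ✓), payload 111011.
Byte 3: 0xAB = 10101011 (10xxxxxx ✓), payload 101011.
Byte 4: 0x88 = 10001000 (10xxxxxx ✓), payload 001000.
Concatenate: 010111011101011001000 = 0xBBAC8 (21 bits → U+BBAC8).

U+BBAC8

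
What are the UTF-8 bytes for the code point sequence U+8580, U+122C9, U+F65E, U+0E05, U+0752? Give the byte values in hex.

E8 96 80 F0 92 8B 89 EF 99 9E E0 B8 85 DD 92

U+8580: 3-byte form → E8 96 80.
U+122C9: 4-byte form → F0 92 8B 89.
U+F65E: 3-byte form → EF 99 9E.
U+0E05: 3-byte form → E0 B8 85.
U+0752: 2-byte form → DD 92.
Concatenated (15 bytes): E8 96 80 F0 92 8B 89 EF 99 9E E0 B8 85 DD 92.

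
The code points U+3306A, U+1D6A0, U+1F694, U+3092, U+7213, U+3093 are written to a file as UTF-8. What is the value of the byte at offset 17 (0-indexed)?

U+3306A → 4-byte form F0 B3 81 AA at offsets 0–3.
U+1D6A0 → 4-byte form F0 9D 9A A0 at offsets 4–7.
U+1F694 → 4-byte form F0 9F 9A 94 at offsets 8–11.
U+3092 → 3-byte form E3 82 92 at offsets 12–14.
U+7213 → 3-byte form E7 88 93 at offsets 15–17.
Offset 17 falls in char 5's range; it's byte 3 of E7 88 93 = 0x93.

0x93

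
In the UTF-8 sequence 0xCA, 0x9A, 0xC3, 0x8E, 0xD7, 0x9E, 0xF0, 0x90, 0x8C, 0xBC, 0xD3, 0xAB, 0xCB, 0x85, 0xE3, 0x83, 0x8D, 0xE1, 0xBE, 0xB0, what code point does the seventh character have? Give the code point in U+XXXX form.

Offset 0: leading byte 0xCA = 11001010 → 2-byte char #1 = CA 9A.
Offset 2: leading byte 0xC3 = 11000011 → 2-byte char #2 = C3 8E.
Offset 4: leading byte 0xD7 = 11010111 → 2-byte char #3 = D7 9E.
Offset 6: leading byte 0xF0 = 11110000 → 4-byte char #4 = F0 90 8C BC.
Offset 10: leading byte 0xD3 = 11010011 → 2-byte char #5 = D3 AB.
Offset 12: leading byte 0xCB = 11001011 → 2-byte char #6 = CB 85.
Offset 14: leading byte 0xE3 = 11100011 → 3-byte char #7 = E3 83 8D.
Leading byte 0xE3 = 11100011 matches 1110xxxx → 3-byte sequence.
Byte 1: 0xE3 = 11100011, payload 0011 (4 bits).
Byte 2: 0x83 = 10000011 (10xxxxxx ✓), payload 000011.
Byte 3: 0x8D = 10001101 (10xxxxxx ✓), payload 001101.
Concatenate: 0011000011001101 = 0x30CD (16 bits → U+30CD).

U+30CD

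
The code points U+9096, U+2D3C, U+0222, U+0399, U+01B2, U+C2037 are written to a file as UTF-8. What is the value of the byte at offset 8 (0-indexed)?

0xCE

U+9096 → 3-byte form E9 82 96 at offsets 0–2.
U+2D3C → 3-byte form E2 B4 BC at offsets 3–5.
U+0222 → 2-byte form C8 A2 at offsets 6–7.
U+0399 → 2-byte form CE 99 at offsets 8–9.
Offset 8 falls in char 4's range; it's byte 1 of CE 99 = 0xCE.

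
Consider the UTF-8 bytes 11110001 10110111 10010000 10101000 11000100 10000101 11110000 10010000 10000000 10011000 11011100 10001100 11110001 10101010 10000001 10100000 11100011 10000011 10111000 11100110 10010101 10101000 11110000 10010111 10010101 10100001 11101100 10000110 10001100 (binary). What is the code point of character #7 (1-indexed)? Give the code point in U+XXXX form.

U+6568

Offset 0: leading byte 0xF1 = 11110001 → 4-byte char #1 = F1 B7 90 A8.
Offset 4: leading byte 0xC4 = 11000100 → 2-byte char #2 = C4 85.
Offset 6: leading byte 0xF0 = 11110000 → 4-byte char #3 = F0 90 80 98.
Offset 10: leading byte 0xDC = 11011100 → 2-byte char #4 = DC 8C.
Offset 12: leading byte 0xF1 = 11110001 → 4-byte char #5 = F1 AA 81 A0.
Offset 16: leading byte 0xE3 = 11100011 → 3-byte char #6 = E3 83 B8.
Offset 19: leading byte 0xE6 = 11100110 → 3-byte char #7 = E6 95 A8.
Leading byte 0xE6 = 11100110 matches 1110xxxx → 3-byte sequence.
Byte 1: 0xE6 = 11100110, payload 0110 (4 bits).
Byte 2: 0x95 = 10010101 (10xxxxxx ✓), payload 010101.
Byte 3: 0xA8 = 10101000 (10xxxxxx ✓), payload 101000.
Concatenate: 0110010101101000 = 0x6568 (16 bits → U+6568).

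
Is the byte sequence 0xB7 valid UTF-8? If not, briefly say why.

Byte 0xB7 = 10110111 has the form 10xxxxxx — a continuation byte — but there is no preceding leading byte.

invalid (continuation byte with no leading byte)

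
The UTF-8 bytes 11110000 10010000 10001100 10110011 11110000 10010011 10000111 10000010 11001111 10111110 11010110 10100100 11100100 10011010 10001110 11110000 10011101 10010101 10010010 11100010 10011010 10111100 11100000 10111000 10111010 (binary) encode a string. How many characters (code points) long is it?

Byte at offset 0: 0xF0 = 11110000 → 4-byte char (#1). Advance 4.
Byte at offset 4: 0xF0 = 11110000 → 4-byte char (#2). Advance 4.
Byte at offset 8: 0xCF = 11001111 → 2-byte char (#3). Advance 2.
Byte at offset 10: 0xD6 = 11010110 → 2-byte char (#4). Advance 2.
Byte at offset 12: 0xE4 = 11100100 → 3-byte char (#5). Advance 3.
Byte at offset 15: 0xF0 = 11110000 → 4-byte char (#6). Advance 4.
Byte at offset 19: 0xE2 = 11100010 → 3-byte char (#7). Advance 3.
Byte at offset 22: 0xE0 = 11100000 → 3-byte char (#8). Advance 3.
Reached end at offset 25 after 8 code points.

8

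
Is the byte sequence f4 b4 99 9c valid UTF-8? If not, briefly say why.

invalid (encodes a value above U+10FFFF)

Leading byte 0xF4 = 11110100 → 4-byte form.
Payload = 0x13465C, which exceeds U+10FFFF, the maximum Unicode code point. (Leading bytes F5–FF, or F4 followed by ≥ 0x90, are invalid.)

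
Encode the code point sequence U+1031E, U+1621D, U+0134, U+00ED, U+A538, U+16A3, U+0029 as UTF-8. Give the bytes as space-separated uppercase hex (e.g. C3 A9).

F0 90 8C 9E F0 96 88 9D C4 B4 C3 AD EA 94 B8 E1 9A A3 29

U+1031E: 4-byte form → F0 90 8C 9E.
U+1621D: 4-byte form → F0 96 88 9D.
U+0134: 2-byte form → C4 B4.
U+00ED: 2-byte form → C3 AD.
U+A538: 3-byte form → EA 94 B8.
U+16A3: 3-byte form → E1 9A A3.
U+0029: 1-byte form → 29.
Concatenated (19 bytes): F0 90 8C 9E F0 96 88 9D C4 B4 C3 AD EA 94 B8 E1 9A A3 29.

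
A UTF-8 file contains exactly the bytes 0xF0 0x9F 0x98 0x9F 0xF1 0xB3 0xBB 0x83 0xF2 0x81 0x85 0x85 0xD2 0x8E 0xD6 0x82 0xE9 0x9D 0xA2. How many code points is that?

6

Byte at offset 0: 0xF0 = 11110000 → 4-byte char (#1). Advance 4.
Byte at offset 4: 0xF1 = 11110001 → 4-byte char (#2). Advance 4.
Byte at offset 8: 0xF2 = 11110010 → 4-byte char (#3). Advance 4.
Byte at offset 12: 0xD2 = 11010010 → 2-byte char (#4). Advance 2.
Byte at offset 14: 0xD6 = 11010110 → 2-byte char (#5). Advance 2.
Byte at offset 16: 0xE9 = 11101001 → 3-byte char (#6). Advance 3.
Reached end at offset 19 after 6 code points.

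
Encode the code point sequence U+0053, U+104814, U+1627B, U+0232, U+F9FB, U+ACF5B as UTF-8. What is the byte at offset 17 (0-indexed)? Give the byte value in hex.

0x9B

U+0053 → 1-byte form 53 at offsets 0–0.
U+104814 → 4-byte form F4 84 A0 94 at offsets 1–4.
U+1627B → 4-byte form F0 96 89 BB at offsets 5–8.
U+0232 → 2-byte form C8 B2 at offsets 9–10.
U+F9FB → 3-byte form EF A7 BB at offsets 11–13.
U+ACF5B → 4-byte form F2 AC BD 9B at offsets 14–17.
Offset 17 falls in char 6's range; it's byte 4 of F2 AC BD 9B = 0x9B.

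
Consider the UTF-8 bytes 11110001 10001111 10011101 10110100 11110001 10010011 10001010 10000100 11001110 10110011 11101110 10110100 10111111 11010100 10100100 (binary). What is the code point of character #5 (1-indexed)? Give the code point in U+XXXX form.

U+0524

Offset 0: leading byte 0xF1 = 11110001 → 4-byte char #1 = F1 8F 9D B4.
Offset 4: leading byte 0xF1 = 11110001 → 4-byte char #2 = F1 93 8A 84.
Offset 8: leading byte 0xCE = 11001110 → 2-byte char #3 = CE B3.
Offset 10: leading byte 0xEE = 11101110 → 3-byte char #4 = EE B4 BF.
Offset 13: leading byte 0xD4 = 11010100 → 2-byte char #5 = D4 A4.
Leading byte 0xD4 = 11010100 matches 110xxxxx → 2-byte sequence.
Byte 1: 0xD4 = 11010100, payload 10100 (5 bits).
Byte 2: 0xA4 = 10100100 (10xxxxxx ✓), payload 100100.
Concatenate: 10100100100 = 0x524 (11 bits → U+0524).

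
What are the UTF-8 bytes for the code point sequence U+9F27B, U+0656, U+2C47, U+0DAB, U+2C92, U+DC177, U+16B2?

F2 9F 89 BB D9 96 E2 B1 87 E0 B6 AB E2 B2 92 F3 9C 85 B7 E1 9A B2

U+9F27B: 4-byte form → F2 9F 89 BB.
U+0656: 2-byte form → D9 96.
U+2C47: 3-byte form → E2 B1 87.
U+0DAB: 3-byte form → E0 B6 AB.
U+2C92: 3-byte form → E2 B2 92.
U+DC177: 4-byte form → F3 9C 85 B7.
U+16B2: 3-byte form → E1 9A B2.
Concatenated (22 bytes): F2 9F 89 BB D9 96 E2 B1 87 E0 B6 AB E2 B2 92 F3 9C 85 B7 E1 9A B2.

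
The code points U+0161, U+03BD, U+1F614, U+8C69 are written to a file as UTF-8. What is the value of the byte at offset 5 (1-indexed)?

0xF0

1-indexed offset 5 is 0-indexed offset 4.
U+0161 → 2-byte form C5 A1 at offsets 0–1.
U+03BD → 2-byte form CE BD at offsets 2–3.
U+1F614 → 4-byte form F0 9F 98 94 at offsets 4–7.
Offset 4 falls in char 3's range; it's byte 1 of F0 9F 98 94 = 0xF0.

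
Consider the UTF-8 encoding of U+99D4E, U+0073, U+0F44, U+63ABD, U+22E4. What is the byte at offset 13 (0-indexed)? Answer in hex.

0x8B

U+99D4E → 4-byte form F2 99 B5 8E at offsets 0–3.
U+0073 → 1-byte form 73 at offsets 4–4.
U+0F44 → 3-byte form E0 BD 84 at offsets 5–7.
U+63ABD → 4-byte form F1 A3 AA BD at offsets 8–11.
U+22E4 → 3-byte form E2 8B A4 at offsets 12–14.
Offset 13 falls in char 5's range; it's byte 2 of E2 8B A4 = 0x8B.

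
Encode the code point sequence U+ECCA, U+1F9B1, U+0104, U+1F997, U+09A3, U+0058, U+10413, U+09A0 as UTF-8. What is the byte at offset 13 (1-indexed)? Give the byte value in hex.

1-indexed offset 13 is 0-indexed offset 12.
U+ECCA → 3-byte form EE B3 8A at offsets 0–2.
U+1F9B1 → 4-byte form F0 9F A6 B1 at offsets 3–6.
U+0104 → 2-byte form C4 84 at offsets 7–8.
U+1F997 → 4-byte form F0 9F A6 97 at offsets 9–12.
Offset 12 falls in char 4's range; it's byte 4 of F0 9F A6 97 = 0x97.

0x97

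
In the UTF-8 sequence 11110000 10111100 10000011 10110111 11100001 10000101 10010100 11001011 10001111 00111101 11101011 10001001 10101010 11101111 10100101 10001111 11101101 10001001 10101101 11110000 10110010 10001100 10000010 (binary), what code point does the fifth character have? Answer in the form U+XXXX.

U+B26A

Offset 0: leading byte 0xF0 = 11110000 → 4-byte char #1 = F0 BC 83 B7.
Offset 4: leading byte 0xE1 = 11100001 → 3-byte char #2 = E1 85 94.
Offset 7: leading byte 0xCB = 11001011 → 2-byte char #3 = CB 8F.
Offset 9: leading byte 0x3D = 00111101 → 1-byte char #4 = 3D.
Offset 10: leading byte 0xEB = 11101011 → 3-byte char #5 = EB 89 AA.
Leading byte 0xEB = 11101011 matches 1110xxxx → 3-byte sequence.
Byte 1: 0xEB = 11101011, payload 1011 (4 bits).
Byte 2: 0x89 = 10001001 (10xxxxxx ✓), payload 001001.
Byte 3: 0xAA = 10101010 (10xxxxxx ✓), payload 101010.
Concatenate: 1011001001101010 = 0xB26A (16 bits → U+B26A).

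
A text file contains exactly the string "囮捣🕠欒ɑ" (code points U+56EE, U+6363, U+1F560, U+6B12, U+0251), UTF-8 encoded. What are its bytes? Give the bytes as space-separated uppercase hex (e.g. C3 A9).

U+56EE: 3-byte form → E5 9B AE.
U+6363: 3-byte form → E6 8D A3.
U+1F560: 4-byte form → F0 9F 95 A0.
U+6B12: 3-byte form → E6 AC 92.
U+0251: 2-byte form → C9 91.
Concatenated (15 bytes): E5 9B AE E6 8D A3 F0 9F 95 A0 E6 AC 92 C9 91.

E5 9B AE E6 8D A3 F0 9F 95 A0 E6 AC 92 C9 91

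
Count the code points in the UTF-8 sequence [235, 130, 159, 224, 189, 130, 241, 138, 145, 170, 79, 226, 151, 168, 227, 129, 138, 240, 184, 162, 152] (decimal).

Byte at offset 0: 0xEB = 11101011 → 3-byte char (#1). Advance 3.
Byte at offset 3: 0xE0 = 11100000 → 3-byte char (#2). Advance 3.
Byte at offset 6: 0xF1 = 11110001 → 4-byte char (#3). Advance 4.
Byte at offset 10: 0x4F = 01001111 → 1-byte char (#4). Advance 1.
Byte at offset 11: 0xE2 = 11100010 → 3-byte char (#5). Advance 3.
Byte at offset 14: 0xE3 = 11100011 → 3-byte char (#6). Advance 3.
Byte at offset 17: 0xF0 = 11110000 → 4-byte char (#7). Advance 4.
Reached end at offset 21 after 7 code points.

7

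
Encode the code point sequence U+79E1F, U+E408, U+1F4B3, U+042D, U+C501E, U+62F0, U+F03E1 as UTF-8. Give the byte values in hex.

U+79E1F: 4-byte form → F1 B9 B8 9F.
U+E408: 3-byte form → EE 90 88.
U+1F4B3: 4-byte form → F0 9F 92 B3.
U+042D: 2-byte form → D0 AD.
U+C501E: 4-byte form → F3 85 80 9E.
U+62F0: 3-byte form → E6 8B B0.
U+F03E1: 4-byte form → F3 B0 8F A1.
Concatenated (24 bytes): F1 B9 B8 9F EE 90 88 F0 9F 92 B3 D0 AD F3 85 80 9E E6 8B B0 F3 B0 8F A1.

F1 B9 B8 9F EE 90 88 F0 9F 92 B3 D0 AD F3 85 80 9E E6 8B B0 F3 B0 8F A1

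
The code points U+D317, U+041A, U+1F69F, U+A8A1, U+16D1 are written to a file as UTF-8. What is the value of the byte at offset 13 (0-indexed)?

U+D317 → 3-byte form ED 8C 97 at offsets 0–2.
U+041A → 2-byte form D0 9A at offsets 3–4.
U+1F69F → 4-byte form F0 9F 9A 9F at offsets 5–8.
U+A8A1 → 3-byte form EA A2 A1 at offsets 9–11.
U+16D1 → 3-byte form E1 9B 91 at offsets 12–14.
Offset 13 falls in char 5's range; it's byte 2 of E1 9B 91 = 0x9B.

0x9B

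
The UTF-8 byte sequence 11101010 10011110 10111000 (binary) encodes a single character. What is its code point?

U+A7B8

Leading byte 0xEA = 11101010 matches 1110xxxx → 3-byte sequence.
Byte 1: 0xEA = 11101010, payload 1010 (4 bits).
Byte 2: 0x9E = 10011110 (10xxxxxx ✓), payload 011110.
Byte 3: 0xB8 = 10111000 (10xxxxxx ✓), payload 111000.
Concatenate: 1010011110111000 = 0xA7B8 (16 bits → U+A7B8).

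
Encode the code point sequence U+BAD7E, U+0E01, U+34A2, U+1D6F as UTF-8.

U+BAD7E: 4-byte form → F2 BA B5 BE.
U+0E01: 3-byte form → E0 B8 81.
U+34A2: 3-byte form → E3 92 A2.
U+1D6F: 3-byte form → E1 B5 AF.
Concatenated (13 bytes): F2 BA B5 BE E0 B8 81 E3 92 A2 E1 B5 AF.

F2 BA B5 BE E0 B8 81 E3 92 A2 E1 B5 AF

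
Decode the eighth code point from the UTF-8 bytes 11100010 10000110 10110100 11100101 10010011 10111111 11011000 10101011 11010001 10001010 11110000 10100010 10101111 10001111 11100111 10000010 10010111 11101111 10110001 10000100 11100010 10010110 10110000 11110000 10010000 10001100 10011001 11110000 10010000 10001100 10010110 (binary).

Offset 0: leading byte 0xE2 = 11100010 → 3-byte char #1 = E2 86 B4.
Offset 3: leading byte 0xE5 = 11100101 → 3-byte char #2 = E5 93 BF.
Offset 6: leading byte 0xD8 = 11011000 → 2-byte char #3 = D8 AB.
Offset 8: leading byte 0xD1 = 11010001 → 2-byte char #4 = D1 8A.
Offset 10: leading byte 0xF0 = 11110000 → 4-byte char #5 = F0 A2 AF 8F.
Offset 14: leading byte 0xE7 = 11100111 → 3-byte char #6 = E7 82 97.
Offset 17: leading byte 0xEF = 11101111 → 3-byte char #7 = EF B1 84.
Offset 20: leading byte 0xE2 = 11100010 → 3-byte char #8 = E2 96 B0.
Leading byte 0xE2 = 11100010 matches 1110xxxx → 3-byte sequence.
Byte 1: 0xE2 = 11100010, payload 0010 (4 bits).
Byte 2: 0x96 = 10010110 (10xxxxxx ✓), payload 010110.
Byte 3: 0xB0 = 10110000 (10xxxxxx ✓), payload 110000.
Concatenate: 0010010110110000 = 0x25B0 (16 bits → U+25B0).

U+25B0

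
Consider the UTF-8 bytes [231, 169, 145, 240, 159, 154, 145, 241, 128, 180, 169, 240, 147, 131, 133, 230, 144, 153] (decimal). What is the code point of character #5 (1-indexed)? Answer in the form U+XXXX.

Offset 0: leading byte 0xE7 = 11100111 → 3-byte char #1 = E7 A9 91.
Offset 3: leading byte 0xF0 = 11110000 → 4-byte char #2 = F0 9F 9A 91.
Offset 7: leading byte 0xF1 = 11110001 → 4-byte char #3 = F1 80 B4 A9.
Offset 11: leading byte 0xF0 = 11110000 → 4-byte char #4 = F0 93 83 85.
Offset 15: leading byte 0xE6 = 11100110 → 3-byte char #5 = E6 90 99.
Leading byte 0xE6 = 11100110 matches 1110xxxx → 3-byte sequence.
Byte 1: 0xE6 = 11100110, payload 0110 (4 bits).
Byte 2: 0x90 = 10010000 (10xxxxxx ✓), payload 010000.
Byte 3: 0x99 = 10011001 (10xxxxxx ✓), payload 011001.
Concatenate: 0110010000011001 = 0x6419 (16 bits → U+6419).

U+6419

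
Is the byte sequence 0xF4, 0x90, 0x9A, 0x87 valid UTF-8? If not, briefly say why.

invalid (encodes a value above U+10FFFF)

Leading byte 0xF4 = 11110100 → 4-byte form.
Payload = 0x110687, which exceeds U+10FFFF, the maximum Unicode code point. (Leading bytes F5–FF, or F4 followed by ≥ 0x90, are invalid.)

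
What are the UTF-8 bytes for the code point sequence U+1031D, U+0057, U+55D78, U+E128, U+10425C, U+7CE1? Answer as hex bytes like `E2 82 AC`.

F0 90 8C 9D 57 F1 95 B5 B8 EE 84 A8 F4 84 89 9C E7 B3 A1

U+1031D: 4-byte form → F0 90 8C 9D.
U+0057: 1-byte form → 57.
U+55D78: 4-byte form → F1 95 B5 B8.
U+E128: 3-byte form → EE 84 A8.
U+10425C: 4-byte form → F4 84 89 9C.
U+7CE1: 3-byte form → E7 B3 A1.
Concatenated (19 bytes): F0 90 8C 9D 57 F1 95 B5 B8 EE 84 A8 F4 84 89 9C E7 B3 A1.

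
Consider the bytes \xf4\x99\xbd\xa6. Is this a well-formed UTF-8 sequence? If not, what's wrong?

invalid (encodes a value above U+10FFFF)

Leading byte 0xF4 = 11110100 → 4-byte form.
Payload = 0x119F66, which exceeds U+10FFFF, the maximum Unicode code point. (Leading bytes F5–FF, or F4 followed by ≥ 0x90, are invalid.)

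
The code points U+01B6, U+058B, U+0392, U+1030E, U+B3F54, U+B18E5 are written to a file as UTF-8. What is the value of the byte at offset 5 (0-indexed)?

0x92

U+01B6 → 2-byte form C6 B6 at offsets 0–1.
U+058B → 2-byte form D6 8B at offsets 2–3.
U+0392 → 2-byte form CE 92 at offsets 4–5.
Offset 5 falls in char 3's range; it's byte 2 of CE 92 = 0x92.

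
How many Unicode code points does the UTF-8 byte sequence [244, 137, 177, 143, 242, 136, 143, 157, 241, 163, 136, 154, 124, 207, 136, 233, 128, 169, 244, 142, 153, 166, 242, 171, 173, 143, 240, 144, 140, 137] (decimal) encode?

Byte at offset 0: 0xF4 = 11110100 → 4-byte char (#1). Advance 4.
Byte at offset 4: 0xF2 = 11110010 → 4-byte char (#2). Advance 4.
Byte at offset 8: 0xF1 = 11110001 → 4-byte char (#3). Advance 4.
Byte at offset 12: 0x7C = 01111100 → 1-byte char (#4). Advance 1.
Byte at offset 13: 0xCF = 11001111 → 2-byte char (#5). Advance 2.
Byte at offset 15: 0xE9 = 11101001 → 3-byte char (#6). Advance 3.
Byte at offset 18: 0xF4 = 11110100 → 4-byte char (#7). Advance 4.
Byte at offset 22: 0xF2 = 11110010 → 4-byte char (#8). Advance 4.
Byte at offset 26: 0xF0 = 11110000 → 4-byte char (#9). Advance 4.
Reached end at offset 30 after 9 code points.

9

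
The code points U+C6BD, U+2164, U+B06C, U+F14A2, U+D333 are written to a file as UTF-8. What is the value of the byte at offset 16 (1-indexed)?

1-indexed offset 16 is 0-indexed offset 15.
U+C6BD → 3-byte form EC 9A BD at offsets 0–2.
U+2164 → 3-byte form E2 85 A4 at offsets 3–5.
U+B06C → 3-byte form EB 81 AC at offsets 6–8.
U+F14A2 → 4-byte form F3 B1 92 A2 at offsets 9–12.
U+D333 → 3-byte form ED 8C B3 at offsets 13–15.
Offset 15 falls in char 5's range; it's byte 3 of ED 8C B3 = 0xB3.

0xB3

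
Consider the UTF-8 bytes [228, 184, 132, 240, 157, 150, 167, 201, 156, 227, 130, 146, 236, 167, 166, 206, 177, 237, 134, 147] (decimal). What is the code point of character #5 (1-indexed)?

Offset 0: leading byte 0xE4 = 11100100 → 3-byte char #1 = E4 B8 84.
Offset 3: leading byte 0xF0 = 11110000 → 4-byte char #2 = F0 9D 96 A7.
Offset 7: leading byte 0xC9 = 11001001 → 2-byte char #3 = C9 9C.
Offset 9: leading byte 0xE3 = 11100011 → 3-byte char #4 = E3 82 92.
Offset 12: leading byte 0xEC = 11101100 → 3-byte char #5 = EC A7 A6.
Leading byte 0xEC = 11101100 matches 1110xxxx → 3-byte sequence.
Byte 1: 0xEC = 11101100, payload 1100 (4 bits).
Byte 2: 0xA7 = 10100111 (10xxxxxx ✓), payload 100111.
Byte 3: 0xA6 = 10100110 (10xxxxxx ✓), payload 100110.
Concatenate: 1100100111100110 = 0xC9E6 (16 bits → U+C9E6).

U+C9E6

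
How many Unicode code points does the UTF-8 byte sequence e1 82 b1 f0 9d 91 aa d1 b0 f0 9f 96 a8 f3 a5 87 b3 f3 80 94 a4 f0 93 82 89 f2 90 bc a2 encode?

Byte at offset 0: 0xE1 = 11100001 → 3-byte char (#1). Advance 3.
Byte at offset 3: 0xF0 = 11110000 → 4-byte char (#2). Advance 4.
Byte at offset 7: 0xD1 = 11010001 → 2-byte char (#3). Advance 2.
Byte at offset 9: 0xF0 = 11110000 → 4-byte char (#4). Advance 4.
Byte at offset 13: 0xF3 = 11110011 → 4-byte char (#5). Advance 4.
Byte at offset 17: 0xF3 = 11110011 → 4-byte char (#6). Advance 4.
Byte at offset 21: 0xF0 = 11110000 → 4-byte char (#7). Advance 4.
Byte at offset 25: 0xF2 = 11110010 → 4-byte char (#8). Advance 4.
Reached end at offset 29 after 8 code points.

8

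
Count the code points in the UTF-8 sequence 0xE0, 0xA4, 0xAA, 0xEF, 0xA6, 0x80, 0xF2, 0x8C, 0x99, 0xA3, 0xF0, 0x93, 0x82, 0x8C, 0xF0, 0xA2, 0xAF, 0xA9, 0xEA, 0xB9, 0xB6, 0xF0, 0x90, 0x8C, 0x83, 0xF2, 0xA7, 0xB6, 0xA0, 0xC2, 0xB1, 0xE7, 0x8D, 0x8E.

10

Byte at offset 0: 0xE0 = 11100000 → 3-byte char (#1). Advance 3.
Byte at offset 3: 0xEF = 11101111 → 3-byte char (#2). Advance 3.
Byte at offset 6: 0xF2 = 11110010 → 4-byte char (#3). Advance 4.
Byte at offset 10: 0xF0 = 11110000 → 4-byte char (#4). Advance 4.
Byte at offset 14: 0xF0 = 11110000 → 4-byte char (#5). Advance 4.
Byte at offset 18: 0xEA = 11101010 → 3-byte char (#6). Advance 3.
Byte at offset 21: 0xF0 = 11110000 → 4-byte char (#7). Advance 4.
Byte at offset 25: 0xF2 = 11110010 → 4-byte char (#8). Advance 4.
Byte at offset 29: 0xC2 = 11000010 → 2-byte char (#9). Advance 2.
Byte at offset 31: 0xE7 = 11100111 → 3-byte char (#10). Advance 3.
Reached end at offset 34 after 10 code points.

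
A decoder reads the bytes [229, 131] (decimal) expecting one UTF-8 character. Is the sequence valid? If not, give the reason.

invalid (sequence truncated)

Leading byte 0xE5 = 11100101 → 3-byte form, but only 2 bytes are present.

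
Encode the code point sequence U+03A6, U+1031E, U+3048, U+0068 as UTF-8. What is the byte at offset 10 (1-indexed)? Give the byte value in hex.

0x68

1-indexed offset 10 is 0-indexed offset 9.
U+03A6 → 2-byte form CE A6 at offsets 0–1.
U+1031E → 4-byte form F0 90 8C 9E at offsets 2–5.
U+3048 → 3-byte form E3 81 88 at offsets 6–8.
U+0068 → 1-byte form 68 at offsets 9–9.
Offset 9 falls in char 4's range; it's byte 1 of 68 = 0x68.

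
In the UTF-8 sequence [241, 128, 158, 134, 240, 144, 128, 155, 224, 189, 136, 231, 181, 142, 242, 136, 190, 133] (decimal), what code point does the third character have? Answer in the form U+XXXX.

U+0F48

Offset 0: leading byte 0xF1 = 11110001 → 4-byte char #1 = F1 80 9E 86.
Offset 4: leading byte 0xF0 = 11110000 → 4-byte char #2 = F0 90 80 9B.
Offset 8: leading byte 0xE0 = 11100000 → 3-byte char #3 = E0 BD 88.
Leading byte 0xE0 = 11100000 matches 1110xxxx → 3-byte sequence.
Byte 1: 0xE0 = 11100000, payload 0000 (4 bits).
Byte 2: 0xBD = 10111101 (10xxxxxx ✓), payload 111101.
Byte 3: 0x88 = 10001000 (10xxxxxx ✓), payload 001000.
Concatenate: 0000111101001000 = 0xF48 (16 bits → U+0F48).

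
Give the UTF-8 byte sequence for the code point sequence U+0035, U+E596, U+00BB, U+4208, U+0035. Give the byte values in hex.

U+0035: 1-byte form → 35.
U+E596: 3-byte form → EE 96 96.
U+00BB: 2-byte form → C2 BB.
U+4208: 3-byte form → E4 88 88.
U+0035: 1-byte form → 35.
Concatenated (10 bytes): 35 EE 96 96 C2 BB E4 88 88 35.

35 EE 96 96 C2 BB E4 88 88 35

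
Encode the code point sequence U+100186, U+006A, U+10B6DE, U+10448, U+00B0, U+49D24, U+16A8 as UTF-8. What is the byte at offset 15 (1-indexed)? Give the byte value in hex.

0xB0

1-indexed offset 15 is 0-indexed offset 14.
U+100186 → 4-byte form F4 80 86 86 at offsets 0–3.
U+006A → 1-byte form 6A at offsets 4–4.
U+10B6DE → 4-byte form F4 8B 9B 9E at offsets 5–8.
U+10448 → 4-byte form F0 90 91 88 at offsets 9–12.
U+00B0 → 2-byte form C2 B0 at offsets 13–14.
Offset 14 falls in char 5's range; it's byte 2 of C2 B0 = 0xB0.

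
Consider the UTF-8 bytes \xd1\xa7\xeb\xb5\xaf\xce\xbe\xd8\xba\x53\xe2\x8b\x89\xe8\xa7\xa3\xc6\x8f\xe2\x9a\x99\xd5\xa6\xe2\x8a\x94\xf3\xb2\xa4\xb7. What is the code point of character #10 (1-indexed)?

U+0566

Offset 0: leading byte 0xD1 = 11010001 → 2-byte char #1 = D1 A7.
Offset 2: leading byte 0xEB = 11101011 → 3-byte char #2 = EB B5 AF.
Offset 5: leading byte 0xCE = 11001110 → 2-byte char #3 = CE BE.
Offset 7: leading byte 0xD8 = 11011000 → 2-byte char #4 = D8 BA.
Offset 9: leading byte 0x53 = 01010011 → 1-byte char #5 = 53.
Offset 10: leading byte 0xE2 = 11100010 → 3-byte char #6 = E2 8B 89.
Offset 13: leading byte 0xE8 = 11101000 → 3-byte char #7 = E8 A7 A3.
Offset 16: leading byte 0xC6 = 11000110 → 2-byte char #8 = C6 8F.
Offset 18: leading byte 0xE2 = 11100010 → 3-byte char #9 = E2 9A 99.
Offset 21: leading byte 0xD5 = 11010101 → 2-byte char #10 = D5 A6.
Leading byte 0xD5 = 11010101 matches 110xxxxx → 2-byte sequence.
Byte 1: 0xD5 = 11010101, payload 10101 (5 bits).
Byte 2: 0xA6 = 10100110 (10xxxxxx ✓), payload 100110.
Concatenate: 10101100110 = 0x566 (11 bits → U+0566).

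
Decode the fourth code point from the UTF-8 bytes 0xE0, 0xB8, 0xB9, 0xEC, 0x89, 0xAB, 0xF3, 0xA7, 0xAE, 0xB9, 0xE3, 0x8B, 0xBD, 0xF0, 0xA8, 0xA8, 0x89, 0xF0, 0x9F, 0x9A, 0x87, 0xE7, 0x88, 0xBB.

U+32FD

Offset 0: leading byte 0xE0 = 11100000 → 3-byte char #1 = E0 B8 B9.
Offset 3: leading byte 0xEC = 11101100 → 3-byte char #2 = EC 89 AB.
Offset 6: leading byte 0xF3 = 11110011 → 4-byte char #3 = F3 A7 AE B9.
Offset 10: leading byte 0xE3 = 11100011 → 3-byte char #4 = E3 8B BD.
Leading byte 0xE3 = 11100011 matches 1110xxxx → 3-byte sequence.
Byte 1: 0xE3 = 11100011, payload 0011 (4 bits).
Byte 2: 0x8B = 10001011 (10xxxxxx ✓), payload 001011.
Byte 3: 0xBD = 10111101 (10xxxxxx ✓), payload 111101.
Concatenate: 0011001011111101 = 0x32FD (16 bits → U+32FD).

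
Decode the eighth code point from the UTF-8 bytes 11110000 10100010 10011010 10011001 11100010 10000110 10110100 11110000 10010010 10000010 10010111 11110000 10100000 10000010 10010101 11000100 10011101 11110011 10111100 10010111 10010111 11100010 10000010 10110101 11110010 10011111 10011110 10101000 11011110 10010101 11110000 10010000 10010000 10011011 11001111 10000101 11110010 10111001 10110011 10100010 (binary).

U+9F7A8

Offset 0: leading byte 0xF0 = 11110000 → 4-byte char #1 = F0 A2 9A 99.
Offset 4: leading byte 0xE2 = 11100010 → 3-byte char #2 = E2 86 B4.
Offset 7: leading byte 0xF0 = 11110000 → 4-byte char #3 = F0 92 82 97.
Offset 11: leading byte 0xF0 = 11110000 → 4-byte char #4 = F0 A0 82 95.
Offset 15: leading byte 0xC4 = 11000100 → 2-byte char #5 = C4 9D.
Offset 17: leading byte 0xF3 = 11110011 → 4-byte char #6 = F3 BC 97 97.
Offset 21: leading byte 0xE2 = 11100010 → 3-byte char #7 = E2 82 B5.
Offset 24: leading byte 0xF2 = 11110010 → 4-byte char #8 = F2 9F 9E A8.
Leading byte 0xF2 = 11110010 matches 11110xxx → 4-byte sequence.
Byte 1: 0xF2 = 11110010, payload 010 (3 bits).
Byte 2: 0x9F = 10011111 (10xxxxxx ✓), payload 011111.
Byte 3: 0x9E = 10011110 (10xxxxxx ✓), payload 011110.
Byte 4: 0xA8 = 10101000 (10xxxxxx ✓), payload 101000.
Concatenate: 010011111011110101000 = 0x9F7A8 (21 bits → U+9F7A8).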